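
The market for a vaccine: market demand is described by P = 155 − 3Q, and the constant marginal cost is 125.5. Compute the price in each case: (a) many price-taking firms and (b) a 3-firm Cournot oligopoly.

Competition: P = 125.5; Cournot: P = 132.875

Under competition P = MC = 125.5, so Q = (155 − 125.5)/3 = 59/6.
Cournot with 3 identical firms: the symmetric best-response condition is 155 − 12q = 125.5. Each firm produces q = 59/24, total output Q = 7.375, price P = 132.875.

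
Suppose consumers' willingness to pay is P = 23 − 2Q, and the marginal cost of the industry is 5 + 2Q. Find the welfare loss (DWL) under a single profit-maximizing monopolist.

Under competition P = MC: 23 − 2Q = 5 + 2Q ⇒ Q = 4.5, P = 14.
The monopolist equates marginal revenue to marginal cost: 23 − 4Q = 5 + 2Q, so Q = 3. From demand, P = 17.
CS = ½·(23 − 14)·4.5 = 20.25; PS = (14·4.5 − 5·4.5 − ½·2·4.5²) = 20.25; TS = 40.5.
CS = ½·(23 − 17)·3 = 9; PS = (17·3 − 5·3 − ½·2·3²) = 27; TS = 36.
DWL = 40.5 − 36 = 4.5.

DWL = 4.5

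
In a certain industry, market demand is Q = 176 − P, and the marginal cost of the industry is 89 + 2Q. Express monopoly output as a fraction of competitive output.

Inverting demand: P = 176 − Q.
The monopolist equates marginal revenue to marginal cost: 176 − 2Q = 89 + 2Q, so Q = 21.75. From demand, P = 154.25.
Competitive equilibrium sets price equal to marginal cost: 176 − Q = 89 + 2Q, so Q = 29 and P = 147.
Ratio Q_m/Q_c = 21.75/29 = 0.75.

Q_m/Q_c = 0.75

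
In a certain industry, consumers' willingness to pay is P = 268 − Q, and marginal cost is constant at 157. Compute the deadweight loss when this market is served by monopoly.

DWL = 1540.125

Perfect competition: P = MC = 157, so 268 − Q = 157 and Q = 111.
Monopoly sets MR = MC: 268 − 2Q = 157 ⇒ Q = 55.5, P = 268 − 55.5 = 212.5.
DWL is the triangle between Q = 55.5 and Q = 111: ½·(111 − 55.5)·(212.5 − 157) = 1540.125.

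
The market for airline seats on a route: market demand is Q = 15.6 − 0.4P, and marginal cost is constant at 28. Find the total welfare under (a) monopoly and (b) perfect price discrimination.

Monopoly: TS = 18.15; Perfect PD: TS = 24.2

Inverting demand: P = 39 − 2.5Q.
Monopoly sets MR = MC: 39 − 5Q = 28 ⇒ Q = 2.2, P = 39 − 2.5·2.2 = 33.5.
CS = ½·(39 − 33.5)·2.2 = 6.05; PS = (33.5 − 28)·2.2 = 12.1; TS = 18.15.
A perfectly discriminating monopolist sells every unit with P(Q) ≥ MC(Q), so output equals the competitive quantity Q = 4.4. Each buyer pays their reservation price, so CS = 0 and the firm captures all surplus.
TS = 24.2 (equal to competitive TS).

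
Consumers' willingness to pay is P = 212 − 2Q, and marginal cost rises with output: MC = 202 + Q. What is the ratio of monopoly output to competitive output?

Q_m/Q_c = 0.6

Monopoly sets MR = MC: 212 − 4Q = 202 + Q ⇒ Q = 2, P = 212 − 2·2 = 208.
Competitive equilibrium sets price equal to marginal cost: 212 − 2Q = 202 + Q, so Q = 10/3 and P = 616/3.
Ratio Q_m/Q_c = 2/(10/3) = 0.6.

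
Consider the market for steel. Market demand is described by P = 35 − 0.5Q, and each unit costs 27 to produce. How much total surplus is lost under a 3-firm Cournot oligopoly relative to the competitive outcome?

Under competition P = MC = 27, so Q = (35 − 27)/0.5 = 16.
Cournot with 3 identical firms: the symmetric best-response condition is 35 − 2q = 27. Each firm produces q = 4, total output Q = 12, price P = 29.
DWL is the triangle between Q = 12 and Q = 16: ½·(16 − 12)·(29 − 27) = 4.

DWL = 4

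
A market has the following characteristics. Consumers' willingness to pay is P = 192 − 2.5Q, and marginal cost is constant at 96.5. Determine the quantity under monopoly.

The monopolist equates marginal revenue to marginal cost: 192 − 5Q = 96.5, so Q = 19.1. From demand, P = 144.25.

Q = 19.1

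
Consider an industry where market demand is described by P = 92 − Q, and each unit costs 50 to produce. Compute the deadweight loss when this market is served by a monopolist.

DWL = 220.5

Perfect competition: P = MC = 50, so 92 − Q = 50 and Q = 42.
Monopoly sets MR = MC: 92 − 2Q = 50 ⇒ Q = 21, P = 92 − 21 = 71.
DWL is the triangle between Q = 21 and Q = 42: ½·(42 − 21)·(71 − 50) = 220.5.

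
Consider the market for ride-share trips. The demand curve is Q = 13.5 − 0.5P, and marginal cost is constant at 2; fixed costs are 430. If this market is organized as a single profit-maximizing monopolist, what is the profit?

Profit = −351.875

Inverting demand: P = 27 − 2Q.
Monopoly sets MR = MC: 27 − 4Q = 2 ⇒ Q = 6.25, P = 27 − 2·6.25 = 14.5.
Profit = (14.5 − 2)·6.25 − 430 = −351.875.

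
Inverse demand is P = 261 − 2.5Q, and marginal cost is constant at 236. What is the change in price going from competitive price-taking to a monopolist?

P rises by 12.5

Perfect competition: P = MC = 236, so 261 − 2.5Q = 236 and Q = 10.
Monopoly sets MR = MC: 261 − 5Q = 236 ⇒ Q = 5, P = 261 − 2.5·5 = 248.5.
Change in price: 248.5 − 236 = 12.5.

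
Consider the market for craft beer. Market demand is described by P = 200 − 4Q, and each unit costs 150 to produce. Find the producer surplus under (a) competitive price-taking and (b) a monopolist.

Under competition P = MC = 150, so Q = (200 − 150)/4 = 12.5.
PS = (150 − 150)·12.5 = 0.
Monopoly sets MR = MC: 200 − 8Q = 150 ⇒ Q = 6.25, P = 200 − 4·6.25 = 175.
PS = (175 − 150)·6.25 = 156.25.

Competition: PS = 0; Monopoly: PS = 156.25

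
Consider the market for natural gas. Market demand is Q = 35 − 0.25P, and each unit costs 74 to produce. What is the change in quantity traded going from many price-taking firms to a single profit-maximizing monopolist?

Inverting demand: P = 140 − 4Q.
Competitive firms price at marginal cost: P = 74, giving Q = 16.5.
A monopolist chooses Q where MR = MC. MR = 140 − 8Q; setting this equal to 74 gives Q = 8.25 and P = 107.
Change in quantity traded: 8.25 − 16.5 = −8.25.

Quantity traded falls by 8.25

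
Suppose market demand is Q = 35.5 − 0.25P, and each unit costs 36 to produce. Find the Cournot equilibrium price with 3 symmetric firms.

Inverting demand: P = 142 − 4Q.
With 3 symmetric Cournot firms, each firm's FOC gives 142 − 16q = 36, so q = 6.625, Q = 3·6.625 = 19.875, and P = 62.5.

P = 62.5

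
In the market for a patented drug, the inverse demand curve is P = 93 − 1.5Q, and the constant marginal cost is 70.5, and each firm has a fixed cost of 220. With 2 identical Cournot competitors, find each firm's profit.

π_i = −182.5

Cournot with 2 identical firms: the symmetric best-response condition is 93 − 4.5q = 70.5. Each firm produces q = 5, total output Q = 10, price P = 78.
Each firm's profit = (78 − 70.5)·5 − 220 = −182.5.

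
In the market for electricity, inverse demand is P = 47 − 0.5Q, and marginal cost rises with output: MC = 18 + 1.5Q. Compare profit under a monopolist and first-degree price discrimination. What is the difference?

The monopolist equates marginal revenue to marginal cost: 47 − Q = 18 + 1.5Q, so Q = 11.6. From demand, P = 41.2.
Profit = 41.2·11.6 − (18·11.6 + ½·1.5·11.6²) = 168.2.
A perfectly discriminating monopolist sells every unit with P(Q) ≥ MC(Q), so output equals the competitive quantity Q = 14.5. Each buyer pays their reservation price, so CS = 0 and the firm captures all surplus.
PS equals the full surplus area, 210.25. Profit = 210.25 = 210.25.
Change in profit: 210.25 − 168.2 = 42.05.

π rises by 42.05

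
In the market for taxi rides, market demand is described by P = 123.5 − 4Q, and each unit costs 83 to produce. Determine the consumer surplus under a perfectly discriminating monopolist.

Under first-degree price discrimination the firm charges each unit its demand price and produces up to where P = MC, i.e. Q = 10.125. Consumer surplus is zero; producer surplus equals total surplus.
CS = 0.

CS = 0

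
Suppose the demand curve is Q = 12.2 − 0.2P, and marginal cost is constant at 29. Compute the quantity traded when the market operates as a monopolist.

Q = 3.2

Inverting demand: P = 61 − 5Q.
Monopoly sets MR = MC: 61 − 10Q = 29 ⇒ Q = 3.2, P = 61 − 5·3.2 = 45.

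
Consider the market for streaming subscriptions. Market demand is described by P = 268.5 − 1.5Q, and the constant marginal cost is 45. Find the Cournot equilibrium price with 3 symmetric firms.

P = 100.875

In a 3-firm Cournot equilibrium, symmetry and the first-order condition give q = (268.5 − 45)/(6) = 37.25. So Q = 111.75 and P = 100.875.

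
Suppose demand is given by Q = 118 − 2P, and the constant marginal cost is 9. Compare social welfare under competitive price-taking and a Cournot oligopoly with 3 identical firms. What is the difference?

Inverting demand: P = 59 − 0.5Q.
Under competition P = MC = 9, so Q = (59 − 9)/0.5 = 100.
CS = ½·(59 − 9)·100 = 2500; PS = (9 − 9)·100 = 0; TS = 2500.
Cournot with 3 identical firms: the symmetric best-response condition is 59 − 2q = 9. Each firm produces q = 25, total output Q = 75, price P = 21.5.
CS = ½·(59 − 21.5)·75 = 1406.25; PS = (21.5 − 9)·75 = 937.5; TS = 2343.75.
Change in social welfare: 2343.75 − 2500 = −156.25.

Social welfare falls by 156.25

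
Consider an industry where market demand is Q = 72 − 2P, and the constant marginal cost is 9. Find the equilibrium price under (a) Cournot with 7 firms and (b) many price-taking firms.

Cournot: P = 12.375; Competition: P = 9

Inverting demand: P = 36 − 0.5Q.
With 7 symmetric Cournot firms, each firm's FOC gives 36 − 4q = 9, so q = 6.75, Q = 7·6.75 = 47.25, and P = 12.375.
Perfect competition: P = MC = 9, so 36 − 0.5Q = 9 and Q = 54.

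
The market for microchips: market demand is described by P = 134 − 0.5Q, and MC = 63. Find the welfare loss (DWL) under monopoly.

Under competition P = MC = 63, so Q = (134 − 63)/0.5 = 142.
Monopoly sets MR = MC: 134 − Q = 63 ⇒ Q = 71, P = 134 − 0.5·71 = 98.5.
DWL is the triangle between Q = 71 and Q = 142: ½·(142 − 71)·(98.5 − 63) = 1260.25.

DWL = 1260.25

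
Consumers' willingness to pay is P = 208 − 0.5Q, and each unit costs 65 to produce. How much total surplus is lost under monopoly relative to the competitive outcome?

DWL = 5112.25

Competitive firms price at marginal cost: P = 65, giving Q = 286.
The monopolist equates marginal revenue to marginal cost: 208 − Q = 65, so Q = 143. From demand, P = 136.5.
DWL is the triangle between Q = 143 and Q = 286: ½·(286 − 143)·(136.5 − 65) = 5112.25.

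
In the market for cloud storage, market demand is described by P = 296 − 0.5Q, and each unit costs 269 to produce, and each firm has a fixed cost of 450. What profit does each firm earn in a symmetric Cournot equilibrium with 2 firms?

With 2 symmetric Cournot firms, each firm's FOC gives 296 − 1.5q = 269, so q = 18, Q = 2·18 = 36, and P = 278.
Each firm's profit = (278 − 269)·18 − 450 = −288.

π_i = −288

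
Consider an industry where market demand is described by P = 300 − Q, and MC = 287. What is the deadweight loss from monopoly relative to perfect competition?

Under competition P = MC = 287, so Q = (300 − 287)/1 = 13.
A monopolist chooses Q where MR = MC. MR = 300 − 2Q; setting this equal to 287 gives Q = 6.5 and P = 293.5.
DWL is the triangle between Q = 6.5 and Q = 13: ½·(13 − 6.5)·(293.5 − 287) = 21.125.

DWL = 21.125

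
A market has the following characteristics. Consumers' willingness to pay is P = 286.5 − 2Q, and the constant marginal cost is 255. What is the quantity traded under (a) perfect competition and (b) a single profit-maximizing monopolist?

Perfect competition: P = MC = 255, so 286.5 − 2Q = 255 and Q = 15.75.
Monopoly sets MR = MC: 286.5 − 4Q = 255 ⇒ Q = 7.875, P = 286.5 − 2·7.875 = 270.75.

Competition: Q = 15.75; Monopoly: Q = 7.875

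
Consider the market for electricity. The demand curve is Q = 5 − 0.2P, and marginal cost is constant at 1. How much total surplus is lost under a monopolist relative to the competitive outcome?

Inverting demand: P = 25 − 5Q.
Perfect competition: P = MC = 1, so 25 − 5Q = 1 and Q = 4.8.
A monopolist chooses Q where MR = MC. MR = 25 − 10Q; setting this equal to 1 gives Q = 2.4 and P = 13.
DWL is the triangle between Q = 2.4 and Q = 4.8: ½·(4.8 − 2.4)·(13 − 1) = 14.4.

DWL = 14.4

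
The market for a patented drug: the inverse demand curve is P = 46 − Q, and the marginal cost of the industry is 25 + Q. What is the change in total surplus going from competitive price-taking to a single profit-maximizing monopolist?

Competitive equilibrium sets price equal to marginal cost: 46 − Q = 25 + Q, so Q = 10.5 and P = 35.5.
CS = ½·(46 − 35.5)·10.5 = 55.125; PS = (35.5·10.5 − 25·10.5 − ½·1·10.5²) = 55.125; TS = 110.25.
The monopolist equates marginal revenue to marginal cost: 46 − 2Q = 25 + Q, so Q = 7. From demand, P = 39.
CS = ½·(46 − 39)·7 = 24.5; PS = (39·7 − 25·7 − ½·1·7²) = 73.5; TS = 98.
Change in total surplus: 98 − 110.25 = −12.25.

Total surplus falls by 12.25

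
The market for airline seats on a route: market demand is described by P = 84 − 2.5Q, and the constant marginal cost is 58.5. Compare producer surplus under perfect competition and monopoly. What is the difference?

PS rises by 65.025

Under competition P = MC = 58.5, so Q = (84 − 58.5)/2.5 = 10.2.
PS = (58.5 − 58.5)·10.2 = 0.
Monopoly sets MR = MC: 84 − 5Q = 58.5 ⇒ Q = 5.1, P = 84 − 2.5·5.1 = 71.25.
PS = (71.25 − 58.5)·5.1 = 65.025.
Change in producer surplus: 65.025 − 0 = 65.025.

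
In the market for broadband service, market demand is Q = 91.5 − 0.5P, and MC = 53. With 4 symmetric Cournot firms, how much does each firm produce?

Inverting demand: P = 183 − 2Q.
In a 4-firm Cournot equilibrium, symmetry and the first-order condition give q = (183 − 53)/(10) = 13. So Q = 52 and P = 79.

q_i = 13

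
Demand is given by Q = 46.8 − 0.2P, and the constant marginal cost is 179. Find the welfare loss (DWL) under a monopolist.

Inverting demand: P = 234 − 5Q.
Under competition P = MC = 179, so Q = (234 − 179)/5 = 11.
The monopolist equates marginal revenue to marginal cost: 234 − 10Q = 179, so Q = 5.5. From demand, P = 206.5.
DWL is the triangle between Q = 5.5 and Q = 11: ½·(11 − 5.5)·(206.5 − 179) = 75.625.

DWL = 75.625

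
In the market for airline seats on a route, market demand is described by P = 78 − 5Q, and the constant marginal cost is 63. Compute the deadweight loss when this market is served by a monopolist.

DWL = 5.625

Under competition P = MC = 63, so Q = (78 − 63)/5 = 3.
Monopoly sets MR = MC: 78 − 10Q = 63 ⇒ Q = 1.5, P = 78 − 5·1.5 = 70.5.
DWL is the triangle between Q = 1.5 and Q = 3: ½·(3 − 1.5)·(70.5 − 63) = 5.625.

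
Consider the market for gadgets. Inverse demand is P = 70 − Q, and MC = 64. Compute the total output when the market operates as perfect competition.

Q = 6

Competitive firms price at marginal cost: P = 64, giving Q = 6.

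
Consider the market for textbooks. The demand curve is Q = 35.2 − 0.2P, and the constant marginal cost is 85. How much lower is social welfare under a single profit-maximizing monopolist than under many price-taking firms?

TS falls by 207.025

Inverting demand: P = 176 − 5Q.
Under competition P = MC = 85, so Q = (176 − 85)/5 = 18.2.
CS = ½·(176 − 85)·18.2 = 828.1; PS = (85 − 85)·18.2 = 0; TS = 828.1.
A monopolist chooses Q where MR = MC. MR = 176 − 10Q; setting this equal to 85 gives Q = 9.1 and P = 130.5.
CS = ½·(176 − 130.5)·9.1 = 207.025; PS = (130.5 − 85)·9.1 = 414.05; TS = 621.075.
Change in social welfare: 621.075 − 828.1 = −207.025.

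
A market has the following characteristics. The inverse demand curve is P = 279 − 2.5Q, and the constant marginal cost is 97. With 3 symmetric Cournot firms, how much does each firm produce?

With 3 symmetric Cournot firms, each firm's FOC gives 279 − 10q = 97, so q = 18.2, Q = 3·18.2 = 54.6, and P = 142.5.

q_i = 18.2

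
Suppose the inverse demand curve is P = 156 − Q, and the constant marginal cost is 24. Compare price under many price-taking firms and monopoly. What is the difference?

P rises by 66

Perfect competition: P = MC = 24, so 156 − Q = 24 and Q = 132.
A monopolist chooses Q where MR = MC. MR = 156 − 2Q; setting this equal to 24 gives Q = 66 and P = 90.
Change in price: 90 − 24 = 66.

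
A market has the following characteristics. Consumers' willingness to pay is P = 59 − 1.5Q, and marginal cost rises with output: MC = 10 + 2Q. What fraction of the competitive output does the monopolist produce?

A monopolist chooses Q where MR = MC. MR = 59 − 3Q; setting this equal to 10 + 2Q gives Q = 9.8 and P = 44.3.
Competitive equilibrium sets price equal to marginal cost: 59 − 1.5Q = 10 + 2Q, so Q = 14 and P = 38.
Ratio Q_m/Q_c = 9.8/14 = 0.7.

Q_m/Q_c = 0.7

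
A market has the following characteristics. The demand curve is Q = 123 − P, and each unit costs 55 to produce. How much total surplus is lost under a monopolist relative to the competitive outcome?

Inverting demand: P = 123 − Q.
Perfect competition: P = MC = 55, so 123 − Q = 55 and Q = 68.
The monopolist equates marginal revenue to marginal cost: 123 − 2Q = 55, so Q = 34. From demand, P = 89.
DWL is the triangle between Q = 34 and Q = 68: ½·(68 − 34)·(89 − 55) = 578.

DWL = 578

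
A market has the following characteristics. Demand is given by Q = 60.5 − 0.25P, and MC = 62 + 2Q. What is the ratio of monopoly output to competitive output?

Inverting demand: P = 242 − 4Q.
Monopoly sets MR = MC: 242 − 8Q = 62 + 2Q ⇒ Q = 18, P = 242 − 4·18 = 170.
Competitive equilibrium sets price equal to marginal cost: 242 − 4Q = 62 + 2Q, so Q = 30 and P = 122.
Ratio Q_m/Q_c = 18/30 = 0.6.

Q_m/Q_c = 0.6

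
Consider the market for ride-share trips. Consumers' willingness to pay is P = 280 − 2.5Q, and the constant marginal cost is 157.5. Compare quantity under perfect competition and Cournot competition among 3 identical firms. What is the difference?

Perfect competition: P = MC = 157.5, so 280 − 2.5Q = 157.5 and Q = 49.
Cournot with 3 identical firms: the symmetric best-response condition is 280 − 10q = 157.5. Each firm produces q = 12.25, total output Q = 36.75, price P = 188.125.
Change in quantity: 36.75 − 49 = −12.25.

Quantity falls by 12.25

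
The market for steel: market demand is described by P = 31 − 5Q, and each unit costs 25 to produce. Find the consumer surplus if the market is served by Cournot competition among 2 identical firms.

With 2 symmetric Cournot firms, each firm's FOC gives 31 − 15q = 25, so q = 0.4, Q = 2·0.4 = 0.8, and P = 27.
CS = ½·(31 − 27)·0.8 = 1.6.

CS = 1.6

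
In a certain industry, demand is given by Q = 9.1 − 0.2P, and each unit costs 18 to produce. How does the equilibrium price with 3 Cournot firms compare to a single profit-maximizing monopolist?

Inverting demand: P = 45.5 − 5Q.
Cournot with 3 identical firms: the symmetric best-response condition is 45.5 − 20q = 18. Each firm produces q = 1.375, total output Q = 4.125, price P = 24.875.
A monopolist chooses Q where MR = MC. MR = 45.5 − 10Q; setting this equal to 18 gives Q = 2.75 and P = 31.75.

Cournot: P = 24.875; Monopoly: P = 31.75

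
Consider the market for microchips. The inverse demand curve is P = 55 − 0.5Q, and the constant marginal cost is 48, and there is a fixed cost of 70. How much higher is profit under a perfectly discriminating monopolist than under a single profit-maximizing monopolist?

A monopolist chooses Q where MR = MC. MR = 55 − Q; setting this equal to 48 gives Q = 7 and P = 51.5.
Profit = (51.5 − 48)·7 − 70 = −45.5.
A perfectly discriminating monopolist sells every unit with P(Q) ≥ MC(Q), so output equals the competitive quantity Q = 14. Each buyer pays their reservation price, so CS = 0 and the firm captures all surplus.
PS equals the full surplus area, 49. Profit = 49 − 70 = −21.
Change in profit: −21 − −45.5 = 24.5.

π rises by 24.5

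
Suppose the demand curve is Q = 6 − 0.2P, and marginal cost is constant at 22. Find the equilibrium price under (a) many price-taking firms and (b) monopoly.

Competition: P = 22; Monopoly: P = 26

Inverting demand: P = 30 − 5Q.
Competitive firms price at marginal cost: P = 22, giving Q = 1.6.
The monopolist equates marginal revenue to marginal cost: 30 − 10Q = 22, so Q = 0.8. From demand, P = 26.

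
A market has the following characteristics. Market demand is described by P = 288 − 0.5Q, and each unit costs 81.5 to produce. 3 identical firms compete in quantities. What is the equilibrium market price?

P = 133.125

Cournot with 3 identical firms: the symmetric best-response condition is 288 − 2q = 81.5. Each firm produces q = 103.25, total output Q = 309.75, price P = 133.125.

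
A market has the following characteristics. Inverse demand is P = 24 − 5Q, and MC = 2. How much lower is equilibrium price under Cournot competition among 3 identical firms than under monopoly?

P falls by 5.5

A monopolist chooses Q where MR = MC. MR = 24 − 10Q; setting this equal to 2 gives Q = 2.2 and P = 13.
Cournot with 3 identical firms: the symmetric best-response condition is 24 − 20q = 2. Each firm produces q = 1.1, total output Q = 3.3, price P = 7.5.
Change in equilibrium price: 7.5 − 13 = −5.5.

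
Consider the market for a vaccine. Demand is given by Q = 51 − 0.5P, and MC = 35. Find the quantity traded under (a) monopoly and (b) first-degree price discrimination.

Monopoly: Q = 16.75; Perfect PD: Q = 33.5

Inverting demand: P = 102 − 2Q.
Monopoly sets MR = MC: 102 − 4Q = 35 ⇒ Q = 16.75, P = 102 − 2·16.75 = 68.5.
With perfect price discrimination, output is the efficient level Q = 33.5 (where demand meets MC), but every buyer pays their willingness to pay: CS = 0 and PS = total surplus.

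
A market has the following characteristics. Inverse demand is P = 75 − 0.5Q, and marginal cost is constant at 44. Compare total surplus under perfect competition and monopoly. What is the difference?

Competitive firms price at marginal cost: P = 44, giving Q = 62.
CS = ½·(75 − 44)·62 = 961; PS = (44 − 44)·62 = 0; TS = 961.
A monopolist chooses Q where MR = MC. MR = 75 − Q; setting this equal to 44 gives Q = 31 and P = 59.5.
CS = ½·(75 − 59.5)·31 = 240.25; PS = (59.5 − 44)·31 = 480.5; TS = 720.75.
Change in total surplus: 720.75 − 961 = −240.25.

TS falls by 240.25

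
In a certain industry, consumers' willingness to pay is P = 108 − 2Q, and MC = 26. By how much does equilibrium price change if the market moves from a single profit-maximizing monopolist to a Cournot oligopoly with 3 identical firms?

Monopoly sets MR = MC: 108 − 4Q = 26 ⇒ Q = 20.5, P = 108 − 2·20.5 = 67.
In a 3-firm Cournot equilibrium, symmetry and the first-order condition give q = (108 − 26)/(8) = 10.25. So Q = 30.75 and P = 46.5.
Change in equilibrium price: 46.5 − 67 = −20.5.

P falls by 20.5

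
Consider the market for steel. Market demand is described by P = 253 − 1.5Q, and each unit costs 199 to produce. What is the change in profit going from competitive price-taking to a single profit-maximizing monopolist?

Under competition P = MC = 199, so Q = (253 − 199)/1.5 = 36.
Profit = (199 − 199)·36 = 0.
The monopolist equates marginal revenue to marginal cost: 253 − 3Q = 199, so Q = 18. From demand, P = 226.
Profit = (226 − 199)·18 = 486.
Change in profit: 486 − 0 = 486.

Profit rises by 486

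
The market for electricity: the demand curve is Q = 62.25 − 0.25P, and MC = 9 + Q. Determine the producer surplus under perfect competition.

Inverting demand: P = 249 − 4Q.
Under competition P = MC: 249 − 4Q = 9 + Q ⇒ Q = 48, P = 57.
PS = P·Q − VC(Q) = 57·48 − (9·48 + ½·1·48²) = 1152.

PS = 1152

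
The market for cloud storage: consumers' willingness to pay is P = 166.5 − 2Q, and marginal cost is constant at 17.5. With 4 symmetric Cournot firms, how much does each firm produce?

q_i = 14.9

With 4 symmetric Cournot firms, each firm's FOC gives 166.5 − 10q = 17.5, so q = 14.9, Q = 4·14.9 = 59.6, and P = 47.3.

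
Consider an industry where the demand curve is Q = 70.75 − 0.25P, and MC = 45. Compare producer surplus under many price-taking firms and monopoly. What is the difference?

PS rises by 3540.25

Inverting demand: P = 283 − 4Q.
Under competition P = MC = 45, so Q = (283 − 45)/4 = 59.5.
PS = (45 − 45)·59.5 = 0.
The monopolist equates marginal revenue to marginal cost: 283 − 8Q = 45, so Q = 29.75. From demand, P = 164.
PS = (164 − 45)·29.75 = 3540.25.
Change in producer surplus: 3540.25 − 0 = 3540.25.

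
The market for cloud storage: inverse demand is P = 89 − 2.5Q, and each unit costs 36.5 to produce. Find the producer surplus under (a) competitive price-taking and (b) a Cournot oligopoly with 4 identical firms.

Under competition P = MC = 36.5, so Q = (89 − 36.5)/2.5 = 21.
PS = (36.5 − 36.5)·21 = 0.
With 4 symmetric Cournot firms, each firm's FOC gives 89 − 12.5q = 36.5, so q = 4.2, Q = 4·4.2 = 16.8, and P = 47.
PS = (47 − 36.5)·16.8 = 176.4.

Competition: PS = 0; Cournot: PS = 176.4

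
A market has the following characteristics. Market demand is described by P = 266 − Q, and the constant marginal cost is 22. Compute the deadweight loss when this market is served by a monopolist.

Perfect competition: P = MC = 22, so 266 − Q = 22 and Q = 244.
A monopolist chooses Q where MR = MC. MR = 266 − 2Q; setting this equal to 22 gives Q = 122 and P = 144.
DWL is the triangle between Q = 122 and Q = 244: ½·(244 − 122)·(144 − 22) = 7442.

DWL = 7442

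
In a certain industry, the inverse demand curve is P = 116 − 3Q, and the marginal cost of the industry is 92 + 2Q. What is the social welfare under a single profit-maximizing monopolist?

TS = 49.5

Monopoly sets MR = MC: 116 − 6Q = 92 + 2Q ⇒ Q = 3, P = 116 − 3·3 = 107.
CS = ½·(116 − 107)·3 = 13.5; PS = (107·3 − 92·3 − ½·2·3²) = 36; TS = 49.5.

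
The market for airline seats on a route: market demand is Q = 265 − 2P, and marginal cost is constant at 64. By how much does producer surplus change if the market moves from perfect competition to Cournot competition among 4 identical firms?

PS rises by 1501.52

Inverting demand: P = 132.5 − 0.5Q.
Perfect competition: P = MC = 64, so 132.5 − 0.5Q = 64 and Q = 137.
PS = (64 − 64)·137 = 0.
Cournot with 4 identical firms: the symmetric best-response condition is 132.5 − 2.5q = 64. Each firm produces q = 27.4, total output Q = 109.6, price P = 77.7.
PS = (77.7 − 64)·109.6 = 1501.52.
Change in producer surplus: 1501.52 − 0 = 1501.52.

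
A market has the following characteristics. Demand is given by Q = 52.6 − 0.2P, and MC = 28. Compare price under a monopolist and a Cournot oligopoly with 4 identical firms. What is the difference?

Inverting demand: P = 263 − 5Q.
Monopoly sets MR = MC: 263 − 10Q = 28 ⇒ Q = 23.5, P = 263 − 5·23.5 = 145.5.
With 4 symmetric Cournot firms, each firm's FOC gives 263 − 25q = 28, so q = 9.4, Q = 4·9.4 = 37.6, and P = 75.
Change in price: 75 − 145.5 = −70.5.

Price falls by 70.5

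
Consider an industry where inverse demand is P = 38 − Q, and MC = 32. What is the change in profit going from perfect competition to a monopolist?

π rises by 9

Under competition P = MC = 32, so Q = (38 − 32)/1 = 6.
Profit = (32 − 32)·6 = 0.
Monopoly sets MR = MC: 38 − 2Q = 32 ⇒ Q = 3, P = 38 − 3 = 35.
Profit = (35 − 32)·3 = 9.
Change in profit: 9 − 0 = 9.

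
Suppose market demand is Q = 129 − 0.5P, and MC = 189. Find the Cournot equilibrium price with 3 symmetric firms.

P = 206.25

Inverting demand: P = 258 − 2Q.
In a 3-firm Cournot equilibrium, symmetry and the first-order condition give q = (258 − 189)/(8) = 8.625. So Q = 25.875 and P = 206.25.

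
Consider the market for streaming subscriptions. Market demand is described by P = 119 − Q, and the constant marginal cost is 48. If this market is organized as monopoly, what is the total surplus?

Monopoly sets MR = MC: 119 − 2Q = 48 ⇒ Q = 35.5, P = 119 − 35.5 = 83.5.
CS = ½·(119 − 83.5)·35.5 = 630.125; PS = (83.5 − 48)·35.5 = 1260.25; TS = 1890.375.

TS = 1890.375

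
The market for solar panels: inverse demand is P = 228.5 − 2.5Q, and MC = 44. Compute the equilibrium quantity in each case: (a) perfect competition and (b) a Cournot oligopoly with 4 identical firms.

Competition: Q = 73.8; Cournot: Q = 59.04

Perfect competition: P = MC = 44, so 228.5 − 2.5Q = 44 and Q = 73.8.
In a 4-firm Cournot equilibrium, symmetry and the first-order condition give q = (228.5 − 44)/(12.5) = 14.76. So Q = 59.04 and P = 80.9.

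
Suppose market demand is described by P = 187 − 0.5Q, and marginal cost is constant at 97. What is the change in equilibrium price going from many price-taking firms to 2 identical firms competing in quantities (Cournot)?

Perfect competition: P = MC = 97, so 187 − 0.5Q = 97 and Q = 180.
Cournot with 2 identical firms: the symmetric best-response condition is 187 − 1.5q = 97. Each firm produces q = 60, total output Q = 120, price P = 127.
Change in equilibrium price: 127 − 97 = 30.

P rises by 30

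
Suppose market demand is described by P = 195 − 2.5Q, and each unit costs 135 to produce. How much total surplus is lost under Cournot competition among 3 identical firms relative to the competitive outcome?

Under competition P = MC = 135, so Q = (195 − 135)/2.5 = 24.
In a 3-firm Cournot equilibrium, symmetry and the first-order condition give q = (195 − 135)/(10) = 6. So Q = 18 and P = 150.
DWL is the triangle between Q = 18 and Q = 24: ½·(24 − 18)·(150 − 135) = 45.

DWL = 45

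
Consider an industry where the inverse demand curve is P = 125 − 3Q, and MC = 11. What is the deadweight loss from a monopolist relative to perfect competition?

DWL = 541.5

Under competition P = MC = 11, so Q = (125 − 11)/3 = 38.
Monopoly sets MR = MC: 125 − 6Q = 11 ⇒ Q = 19, P = 125 − 3·19 = 68.
DWL is the triangle between Q = 19 and Q = 38: ½·(38 − 19)·(68 − 11) = 541.5.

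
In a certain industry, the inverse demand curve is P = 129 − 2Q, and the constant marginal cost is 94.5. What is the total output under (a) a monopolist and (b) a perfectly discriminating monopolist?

Monopoly: Q = 8.625; Perfect PD: Q = 17.25

A monopolist chooses Q where MR = MC. MR = 129 − 4Q; setting this equal to 94.5 gives Q = 8.625 and P = 111.75.
With perfect price discrimination, output is the efficient level Q = 17.25 (where demand meets MC), but every buyer pays their willingness to pay: CS = 0 and PS = total surplus.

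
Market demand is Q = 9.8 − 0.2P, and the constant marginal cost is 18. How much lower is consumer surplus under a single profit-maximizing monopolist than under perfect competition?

Inverting demand: P = 49 − 5Q.
Perfect competition: P = MC = 18, so 49 − 5Q = 18 and Q = 6.2.
CS = ½·(49 − 18)·6.2 = 96.1.
A monopolist chooses Q where MR = MC. MR = 49 − 10Q; setting this equal to 18 gives Q = 3.1 and P = 33.5.
CS = ½·(49 − 33.5)·3.1 = 24.025.
Change in consumer surplus: 24.025 − 96.1 = −72.075.

Consumer surplus falls by 72.075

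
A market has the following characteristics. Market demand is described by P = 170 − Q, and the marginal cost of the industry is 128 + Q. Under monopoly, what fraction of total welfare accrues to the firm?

PS/TS = 0.75

Monopoly sets MR = MC: 170 − 2Q = 128 + Q ⇒ Q = 14, P = 170 − 14 = 156.
CS = ½·(170 − 156)·14 = 98.
PS = P·Q − VC(Q) = 156·14 − (128·14 + ½·1·14²) = 294.
Share captured = PS/TS = 294/392 = 0.75.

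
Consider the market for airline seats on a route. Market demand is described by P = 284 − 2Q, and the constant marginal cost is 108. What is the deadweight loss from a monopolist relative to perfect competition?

Perfect competition: P = MC = 108, so 284 − 2Q = 108 and Q = 88.
A monopolist chooses Q where MR = MC. MR = 284 − 4Q; setting this equal to 108 gives Q = 44 and P = 196.
DWL is the triangle between Q = 44 and Q = 88: ½·(88 − 44)·(196 − 108) = 1936.

DWL = 1936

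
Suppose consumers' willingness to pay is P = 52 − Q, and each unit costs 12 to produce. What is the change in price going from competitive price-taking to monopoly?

P rises by 20

Competitive firms price at marginal cost: P = 12, giving Q = 40.
A monopolist chooses Q where MR = MC. MR = 52 − 2Q; setting this equal to 12 gives Q = 20 and P = 32.
Change in price: 32 − 12 = 20.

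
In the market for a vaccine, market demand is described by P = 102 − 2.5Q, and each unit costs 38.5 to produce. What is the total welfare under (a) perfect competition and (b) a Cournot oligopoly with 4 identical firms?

Competition: TS = 806.45; Cournot: TS = 774.192

Perfect competition: P = MC = 38.5, so 102 − 2.5Q = 38.5 and Q = 25.4.
CS = ½·(102 − 38.5)·25.4 = 806.45; PS = (38.5 − 38.5)·25.4 = 0; TS = 806.45.
Cournot with 4 identical firms: the symmetric best-response condition is 102 − 12.5q = 38.5. Each firm produces q = 5.08, total output Q = 20.32, price P = 51.2.
CS = ½·(102 − 51.2)·20.32 = 516.128; PS = (51.2 − 38.5)·20.32 = 258.064; TS = 774.192.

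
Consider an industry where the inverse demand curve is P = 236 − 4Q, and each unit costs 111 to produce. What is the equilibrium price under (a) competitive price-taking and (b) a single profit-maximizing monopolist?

Competition: P = 111; Monopoly: P = 173.5

Competitive firms price at marginal cost: P = 111, giving Q = 31.25.
The monopolist equates marginal revenue to marginal cost: 236 − 8Q = 111, so Q = 15.625. From demand, P = 173.5.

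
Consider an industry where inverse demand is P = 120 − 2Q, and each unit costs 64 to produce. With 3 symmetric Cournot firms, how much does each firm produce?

In a 3-firm Cournot equilibrium, symmetry and the first-order condition give q = (120 − 64)/(8) = 7. So Q = 21 and P = 78.

q_i = 7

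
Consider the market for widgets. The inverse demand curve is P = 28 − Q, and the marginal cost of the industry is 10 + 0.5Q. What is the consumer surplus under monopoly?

The monopolist equates marginal revenue to marginal cost: 28 − 2Q = 10 + 0.5Q, so Q = 7.2. From demand, P = 20.8.
CS = ½·(28 − 20.8)·7.2 = 25.92.

CS = 25.92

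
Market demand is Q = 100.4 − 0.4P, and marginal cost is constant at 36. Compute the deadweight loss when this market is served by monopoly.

Inverting demand: P = 251 − 2.5Q.
Perfect competition: P = MC = 36, so 251 − 2.5Q = 36 and Q = 86.
A monopolist chooses Q where MR = MC. MR = 251 − 5Q; setting this equal to 36 gives Q = 43 and P = 143.5.
DWL is the triangle between Q = 43 and Q = 86: ½·(86 − 43)·(143.5 − 36) = 2311.25.

DWL = 2311.25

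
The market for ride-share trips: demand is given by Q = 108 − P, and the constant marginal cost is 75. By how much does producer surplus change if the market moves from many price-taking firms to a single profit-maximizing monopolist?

PS rises by 272.25

Inverting demand: P = 108 − Q.
Competitive firms price at marginal cost: P = 75, giving Q = 33.
PS = (75 − 75)·33 = 0.
A monopolist chooses Q where MR = MC. MR = 108 − 2Q; setting this equal to 75 gives Q = 16.5 and P = 91.5.
PS = (91.5 − 75)·16.5 = 272.25.
Change in producer surplus: 272.25 − 0 = 272.25.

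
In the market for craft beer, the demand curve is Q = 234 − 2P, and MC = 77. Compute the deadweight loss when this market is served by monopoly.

DWL = 400

Inverting demand: P = 117 − 0.5Q.
Perfect competition: P = MC = 77, so 117 − 0.5Q = 77 and Q = 80.
A monopolist chooses Q where MR = MC. MR = 117 − Q; setting this equal to 77 gives Q = 40 and P = 97.
DWL is the triangle between Q = 40 and Q = 80: ½·(80 − 40)·(97 − 77) = 400.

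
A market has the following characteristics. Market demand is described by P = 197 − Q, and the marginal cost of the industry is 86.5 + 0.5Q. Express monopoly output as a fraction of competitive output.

Q_m/Q_c = 0.6

A monopolist chooses Q where MR = MC. MR = 197 − 2Q; setting this equal to 86.5 + 0.5Q gives Q = 44.2 and P = 152.8.
Under competition P = MC: 197 − Q = 86.5 + 0.5Q ⇒ Q = 221/3, P = 370/3.
Ratio Q_m/Q_c = 44.2/(221/3) = 0.6.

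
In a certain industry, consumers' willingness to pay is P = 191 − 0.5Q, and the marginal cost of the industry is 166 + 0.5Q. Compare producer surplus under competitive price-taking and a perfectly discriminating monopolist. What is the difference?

Competitive equilibrium sets price equal to marginal cost: 191 − 0.5Q = 166 + 0.5Q, so Q = 25 and P = 178.5.
PS = P·Q − VC(Q) = 178.5·25 − (166·25 + ½·0.5·25²) = 156.25.
A perfectly discriminating monopolist sells every unit with P(Q) ≥ MC(Q), so output equals the competitive quantity Q = 25. Each buyer pays their reservation price, so CS = 0 and the firm captures all surplus.
PS = ½·(191 − 166)·25 = 312.5.
Change in producer surplus: 312.5 − 156.25 = 156.25.

Producer surplus rises by 156.25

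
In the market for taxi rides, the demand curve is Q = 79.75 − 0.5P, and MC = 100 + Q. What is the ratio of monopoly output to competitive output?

Q_m/Q_c = 0.6

Inverting demand: P = 159.5 − 2Q.
Monopoly sets MR = MC: 159.5 − 4Q = 100 + Q ⇒ Q = 11.9, P = 159.5 − 2·11.9 = 135.7.
Competitive equilibrium sets price equal to marginal cost: 159.5 − 2Q = 100 + Q, so Q = 119/6 and P = 719/6.
Ratio Q_m/Q_c = 11.9/(119/6) = 0.6.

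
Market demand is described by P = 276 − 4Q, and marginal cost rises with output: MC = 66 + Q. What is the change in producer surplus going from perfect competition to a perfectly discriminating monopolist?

Competitive equilibrium sets price equal to marginal cost: 276 − 4Q = 66 + Q, so Q = 42 and P = 108.
PS = P·Q − VC(Q) = 108·42 − (66·42 + ½·1·42²) = 882.
Under first-degree price discrimination the firm charges each unit its demand price and produces up to where P = MC, i.e. Q = 42. Consumer surplus is zero; producer surplus equals total surplus.
PS = ½·(276 − 66)·42 = 4410.
Change in producer surplus: 4410 − 882 = 3528.

PS rises by 3528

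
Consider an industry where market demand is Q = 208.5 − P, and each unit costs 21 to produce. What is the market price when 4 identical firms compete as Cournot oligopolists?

Inverting demand: P = 208.5 − Q.
With 4 symmetric Cournot firms, each firm's FOC gives 208.5 − 5q = 21, so q = 37.5, Q = 4·37.5 = 150, and P = 58.5.

P = 58.5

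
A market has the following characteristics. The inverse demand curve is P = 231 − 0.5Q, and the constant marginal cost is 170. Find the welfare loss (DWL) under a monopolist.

Perfect competition: P = MC = 170, so 231 − 0.5Q = 170 and Q = 122.
The monopolist equates marginal revenue to marginal cost: 231 − Q = 170, so Q = 61. From demand, P = 200.5.
DWL is the triangle between Q = 61 and Q = 122: ½·(122 − 61)·(200.5 − 170) = 930.25.

DWL = 930.25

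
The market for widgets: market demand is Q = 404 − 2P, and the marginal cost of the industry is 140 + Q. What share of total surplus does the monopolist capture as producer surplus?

Inverting demand: P = 202 − 0.5Q.
A monopolist chooses Q where MR = MC. MR = 202 − Q; setting this equal to 140 + Q gives Q = 31 and P = 186.5.
CS = ½·(202 − 186.5)·31 = 240.25.
PS = P·Q − VC(Q) = 186.5·31 − (140·31 + ½·1·31²) = 961.
Share captured = PS/TS = 961/1201.25 = 0.8.

PS/TS = 0.8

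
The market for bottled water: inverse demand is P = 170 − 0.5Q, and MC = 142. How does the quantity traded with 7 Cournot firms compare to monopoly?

Cournot: Q = 49; Monopoly: Q = 28

Cournot with 7 identical firms: the symmetric best-response condition is 170 − 4q = 142. Each firm produces q = 7, total output Q = 49, price P = 145.5.
Monopoly sets MR = MC: 170 − Q = 142 ⇒ Q = 28, P = 170 − 0.5·28 = 156.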